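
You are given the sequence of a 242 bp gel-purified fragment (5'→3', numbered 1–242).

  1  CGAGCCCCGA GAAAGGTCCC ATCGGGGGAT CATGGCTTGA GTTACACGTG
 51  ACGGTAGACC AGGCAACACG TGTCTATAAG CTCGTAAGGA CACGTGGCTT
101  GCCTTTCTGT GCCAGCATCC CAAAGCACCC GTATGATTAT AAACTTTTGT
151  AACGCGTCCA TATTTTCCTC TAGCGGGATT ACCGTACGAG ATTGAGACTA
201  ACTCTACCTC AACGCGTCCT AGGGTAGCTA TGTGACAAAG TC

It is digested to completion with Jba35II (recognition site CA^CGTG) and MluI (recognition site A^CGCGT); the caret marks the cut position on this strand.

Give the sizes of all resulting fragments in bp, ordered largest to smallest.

Jba35II sites (CACGTG) start at positions 45, 67, 91.
Jba35II cuts after base 2 of each site, so after positions 46, 68, 92.
MluI sites (ACGCGT) start at positions 152, 212.
MluI cuts after the first base of each site, so after positions 152, 212.
Combined cut positions: 46, 68, 92, 152, 212.
Linear molecule, 5 cuts → 6 fragments:
  1–46 → 46 bp
  47–68 → 22 bp
  69–92 → 24 bp
  93–152 → 60 bp
  153–212 → 60 bp
  213–242 → 30 bp
Sorted largest to smallest: 60, 60, 46, 30, 24, 22 bp.

60, 60, 46, 30, 24, 22 bp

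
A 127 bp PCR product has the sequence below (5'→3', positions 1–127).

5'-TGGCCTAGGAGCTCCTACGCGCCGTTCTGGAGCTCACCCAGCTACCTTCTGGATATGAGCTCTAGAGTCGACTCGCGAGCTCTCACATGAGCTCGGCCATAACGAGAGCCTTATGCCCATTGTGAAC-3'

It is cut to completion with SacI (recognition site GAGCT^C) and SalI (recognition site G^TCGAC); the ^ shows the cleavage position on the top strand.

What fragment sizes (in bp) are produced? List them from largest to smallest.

SacI sites (GAGCTC) start at positions 9, 30, 57, 77, 89.
SacI cuts after base 5 of each site (before the last base), so after positions 13, 34, 61, 81, 93.
The SalI site (GTCGAC) starts at position 67.
SalI cuts after the first base of each site, so after position 67.
Combined cut positions: 13, 34, 61, 67, 81, 93.
Linear molecule, 6 cuts → 7 fragments:
  1–13 → 13 bp
  14–34 → 21 bp
  35–61 → 27 bp
  62–67 → 6 bp
  68–81 → 14 bp
  82–93 → 12 bp
  94–127 → 34 bp
Sorted largest to smallest: 34, 27, 21, 14, 13, 12, 6 bp.

34, 27, 21, 14, 13, 12, 6 bp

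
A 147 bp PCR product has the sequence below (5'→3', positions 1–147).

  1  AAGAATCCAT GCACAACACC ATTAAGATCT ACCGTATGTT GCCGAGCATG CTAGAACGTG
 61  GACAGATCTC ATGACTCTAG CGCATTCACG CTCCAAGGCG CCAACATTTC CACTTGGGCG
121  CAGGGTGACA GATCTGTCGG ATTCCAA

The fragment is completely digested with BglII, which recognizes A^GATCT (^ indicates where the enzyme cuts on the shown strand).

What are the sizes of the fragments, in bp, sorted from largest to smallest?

BglII sites (AGATCT) start at positions 25, 64, 130.
BglII cuts after the first base of each site, so after positions 25, 64, 130.
Linear molecule, 3 cuts → 4 fragments:
  1–25 → 25 bp
  26–64 → 39 bp
  65–130 → 66 bp
  131–147 → 17 bp
Sorted largest to smallest: 66, 39, 25, 17 bp.

66, 39, 25, 17 bp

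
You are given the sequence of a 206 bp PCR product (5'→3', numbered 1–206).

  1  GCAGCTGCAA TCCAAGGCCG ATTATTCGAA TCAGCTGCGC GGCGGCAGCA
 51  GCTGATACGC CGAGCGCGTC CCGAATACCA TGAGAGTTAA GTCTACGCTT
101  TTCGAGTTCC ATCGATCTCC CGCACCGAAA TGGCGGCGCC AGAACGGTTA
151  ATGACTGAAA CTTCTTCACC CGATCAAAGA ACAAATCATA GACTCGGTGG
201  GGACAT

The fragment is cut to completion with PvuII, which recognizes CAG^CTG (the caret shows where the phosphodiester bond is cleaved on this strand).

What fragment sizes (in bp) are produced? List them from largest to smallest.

155, 30, 17, 4 bp

PvuII sites (CAGCTG) start at positions 2, 32, 49.
PvuII cuts after base 3 of each site, so after positions 4, 34, 51.
Linear molecule, 3 cuts → 4 fragments:
  1–4 → 4 bp
  5–34 → 30 bp
  35–51 → 17 bp
  52–206 → 155 bp
Sorted largest to smallest: 155, 30, 17, 4 bp.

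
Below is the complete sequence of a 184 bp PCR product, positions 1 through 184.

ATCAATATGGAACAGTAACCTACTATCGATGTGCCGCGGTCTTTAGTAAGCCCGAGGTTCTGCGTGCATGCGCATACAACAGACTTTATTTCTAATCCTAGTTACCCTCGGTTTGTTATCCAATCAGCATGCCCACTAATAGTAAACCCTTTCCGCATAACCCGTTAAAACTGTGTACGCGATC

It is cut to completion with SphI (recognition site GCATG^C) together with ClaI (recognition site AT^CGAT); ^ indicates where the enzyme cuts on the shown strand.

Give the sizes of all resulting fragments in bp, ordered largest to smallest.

61, 53, 44, 26 bp

SphI sites (GCATGC) start at positions 66, 127.
SphI cuts after base 5 of each site (before the last base), so after positions 70, 131.
The ClaI site (ATCGAT) starts at position 25.
ClaI cuts after base 2 of each site, so after position 26.
Combined cut positions: 26, 70, 131.
Linear molecule, 3 cuts → 4 fragments:
  1–26 → 26 bp
  27–70 → 44 bp
  71–131 → 61 bp
  132–184 → 53 bp
Sorted largest to smallest: 61, 53, 44, 26 bp.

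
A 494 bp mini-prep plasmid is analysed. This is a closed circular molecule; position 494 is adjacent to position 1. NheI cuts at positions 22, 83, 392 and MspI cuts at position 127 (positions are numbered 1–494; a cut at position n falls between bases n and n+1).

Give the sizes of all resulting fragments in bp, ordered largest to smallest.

265, 124, 61, 44 bp

Combined cut positions (sorted): 22, 83, 127, 392.
Circular molecule, 4 cuts → 4 fragments:
  83 − 22 = 61 bp
  127 − 83 = 44 bp
  392 − 127 = 265 bp
  wrap: 494 − 392 + 22 = 124 bp
Sorted largest to smallest: 265, 124, 61, 44 bp.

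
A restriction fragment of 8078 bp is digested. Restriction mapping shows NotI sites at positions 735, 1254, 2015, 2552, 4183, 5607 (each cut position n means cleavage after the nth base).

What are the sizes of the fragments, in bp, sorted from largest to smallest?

2471, 1631, 1424, 761, 735, 537, 519 bp

Linear molecule, 6 cuts → 7 fragments:
  735 − 0 = 735 bp
  1254 − 735 = 519 bp
  2015 − 1254 = 761 bp
  2552 − 2015 = 537 bp
  4183 − 2552 = 1631 bp
  5607 − 4183 = 1424 bp
  8078 − 5607 = 2471 bp
Sorted largest to smallest: 2471, 1631, 1424, 761, 735, 537, 519 bp.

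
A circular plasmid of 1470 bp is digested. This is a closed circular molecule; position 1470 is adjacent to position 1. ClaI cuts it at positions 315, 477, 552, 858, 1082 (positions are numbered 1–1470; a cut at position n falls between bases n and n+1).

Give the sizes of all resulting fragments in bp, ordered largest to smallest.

703, 306, 224, 162, 75 bp

Circular molecule, 5 cuts → 5 fragments:
  477 − 315 = 162 bp
  552 − 477 = 75 bp
  858 − 552 = 306 bp
  1082 − 858 = 224 bp
  wrap: 1470 − 1082 + 315 = 703 bp
Sorted largest to smallest: 703, 306, 224, 162, 75 bp.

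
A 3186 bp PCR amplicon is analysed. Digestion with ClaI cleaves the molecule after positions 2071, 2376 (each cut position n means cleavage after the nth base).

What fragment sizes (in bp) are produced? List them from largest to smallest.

Linear molecule, 2 cuts → 3 fragments:
  2071 − 0 = 2071 bp
  2376 − 2071 = 305 bp
  3186 − 2376 = 810 bp
Sorted largest to smallest: 2071, 810, 305 bp.

2071, 810, 305 bp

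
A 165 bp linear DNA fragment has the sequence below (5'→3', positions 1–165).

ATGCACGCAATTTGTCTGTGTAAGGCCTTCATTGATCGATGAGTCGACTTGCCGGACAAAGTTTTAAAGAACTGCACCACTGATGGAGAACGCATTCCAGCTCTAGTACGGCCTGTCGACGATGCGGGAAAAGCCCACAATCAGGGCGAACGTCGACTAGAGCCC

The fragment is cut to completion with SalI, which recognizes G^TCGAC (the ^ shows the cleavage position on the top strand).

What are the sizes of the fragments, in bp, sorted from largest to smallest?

SalI sites (GTCGAC) start at positions 43, 115, 152.
SalI cuts after the first base of each site, so after positions 43, 115, 152.
Linear molecule, 3 cuts → 4 fragments:
  1–43 → 43 bp
  44–115 → 72 bp
  116–152 → 37 bp
  153–165 → 13 bp
Sorted largest to smallest: 72, 43, 37, 13 bp.

72, 43, 37, 13 bp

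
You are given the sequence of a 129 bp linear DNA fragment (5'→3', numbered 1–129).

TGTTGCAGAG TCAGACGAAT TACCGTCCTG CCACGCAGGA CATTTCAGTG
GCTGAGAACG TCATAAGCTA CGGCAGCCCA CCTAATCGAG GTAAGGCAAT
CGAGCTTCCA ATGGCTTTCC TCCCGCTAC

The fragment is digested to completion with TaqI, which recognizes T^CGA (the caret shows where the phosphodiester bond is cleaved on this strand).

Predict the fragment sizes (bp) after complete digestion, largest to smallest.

TaqI sites (TCGA) start at positions 86, 100.
TaqI cuts after the first base of each site, so after positions 86, 100.
Linear molecule, 2 cuts → 3 fragments:
  1–86 → 86 bp
  87–100 → 14 bp
  101–129 → 29 bp
Sorted largest to smallest: 86, 29, 14 bp.

86, 29, 14 bp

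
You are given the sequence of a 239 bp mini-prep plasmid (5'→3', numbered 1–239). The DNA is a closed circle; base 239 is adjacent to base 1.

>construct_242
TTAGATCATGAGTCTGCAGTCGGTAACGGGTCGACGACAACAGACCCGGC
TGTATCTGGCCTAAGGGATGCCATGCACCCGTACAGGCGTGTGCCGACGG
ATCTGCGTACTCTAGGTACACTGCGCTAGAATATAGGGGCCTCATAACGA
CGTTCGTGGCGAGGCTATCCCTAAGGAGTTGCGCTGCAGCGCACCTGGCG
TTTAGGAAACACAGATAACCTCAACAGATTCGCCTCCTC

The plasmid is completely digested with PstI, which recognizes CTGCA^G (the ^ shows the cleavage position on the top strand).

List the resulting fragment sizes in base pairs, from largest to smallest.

PstI sites (CTGCAG) start at positions 14, 184.
PstI cuts after base 5 of each site (before the last base), so after positions 18, 188.
Circular molecule, 2 cuts → 2 fragments:
  19–188 → 170 bp
  189–239 then 1–18 → 51 + 18 = 69 bp
Sorted largest to smallest: 170, 69 bp.

170, 69 bp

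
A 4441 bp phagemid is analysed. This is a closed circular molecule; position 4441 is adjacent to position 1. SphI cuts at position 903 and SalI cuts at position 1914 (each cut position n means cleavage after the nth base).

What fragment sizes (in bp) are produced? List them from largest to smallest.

Combined cut positions (sorted): 903, 1914.
Circular molecule, 2 cuts → 2 fragments:
  1914 − 903 = 1011 bp
  wrap: 4441 − 1914 + 903 = 3430 bp
Sorted largest to smallest: 3430, 1011 bp.

3430, 1011 bp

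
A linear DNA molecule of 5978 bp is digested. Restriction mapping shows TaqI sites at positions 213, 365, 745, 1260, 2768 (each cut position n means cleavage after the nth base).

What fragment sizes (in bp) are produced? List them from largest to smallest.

3210, 1508, 515, 380, 213, 152 bp

Linear molecule, 5 cuts → 6 fragments:
  213 − 0 = 213 bp
  365 − 213 = 152 bp
  745 − 365 = 380 bp
  1260 − 745 = 515 bp
  2768 − 1260 = 1508 bp
  5978 − 2768 = 3210 bp
Sorted largest to smallest: 3210, 1508, 515, 380, 213, 152 bp.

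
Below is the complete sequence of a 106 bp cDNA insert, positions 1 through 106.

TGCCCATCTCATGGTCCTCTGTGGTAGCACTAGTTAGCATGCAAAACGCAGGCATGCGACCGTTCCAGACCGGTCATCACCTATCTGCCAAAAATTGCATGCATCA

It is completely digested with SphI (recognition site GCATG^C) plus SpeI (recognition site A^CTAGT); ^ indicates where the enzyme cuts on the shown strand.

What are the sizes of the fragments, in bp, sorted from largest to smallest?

45, 29, 15, 12, 5 bp

SphI sites (GCATGC) start at positions 37, 52, 97.
SphI cuts after base 5 of each site (before the last base), so after positions 41, 56, 101.
The SpeI site (ACTAGT) starts at position 29.
SpeI cuts after the first base of each site, so after position 29.
Combined cut positions: 29, 41, 56, 101.
Linear molecule, 4 cuts → 5 fragments:
  1–29 → 29 bp
  30–41 → 12 bp
  42–56 → 15 bp
  57–101 → 45 bp
  102–106 → 5 bp
Sorted largest to smallest: 45, 29, 15, 12, 5 bp.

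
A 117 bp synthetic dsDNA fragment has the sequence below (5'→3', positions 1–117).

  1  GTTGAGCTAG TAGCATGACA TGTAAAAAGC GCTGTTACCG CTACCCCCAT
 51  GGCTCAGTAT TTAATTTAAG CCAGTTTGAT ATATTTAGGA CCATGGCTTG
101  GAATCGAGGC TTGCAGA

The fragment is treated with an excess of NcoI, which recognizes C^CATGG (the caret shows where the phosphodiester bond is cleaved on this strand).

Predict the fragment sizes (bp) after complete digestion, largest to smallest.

47, 44, 26 bp

NcoI sites (CCATGG) start at positions 47, 91.
NcoI cuts after the first base of each site, so after positions 47, 91.
Linear molecule, 2 cuts → 3 fragments:
  1–47 → 47 bp
  48–91 → 44 bp
  92–117 → 26 bp
Sorted largest to smallest: 47, 44, 26 bp.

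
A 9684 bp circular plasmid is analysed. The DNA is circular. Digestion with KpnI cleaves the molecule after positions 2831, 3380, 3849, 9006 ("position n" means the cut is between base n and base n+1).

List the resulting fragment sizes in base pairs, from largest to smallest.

5157, 3509, 549, 469 bp

Circular molecule, 4 cuts → 4 fragments:
  3380 − 2831 = 549 bp
  3849 − 3380 = 469 bp
  9006 − 3849 = 5157 bp
  wrap: 9684 − 9006 + 2831 = 3509 bp
Sorted largest to smallest: 5157, 3509, 549, 469 bp.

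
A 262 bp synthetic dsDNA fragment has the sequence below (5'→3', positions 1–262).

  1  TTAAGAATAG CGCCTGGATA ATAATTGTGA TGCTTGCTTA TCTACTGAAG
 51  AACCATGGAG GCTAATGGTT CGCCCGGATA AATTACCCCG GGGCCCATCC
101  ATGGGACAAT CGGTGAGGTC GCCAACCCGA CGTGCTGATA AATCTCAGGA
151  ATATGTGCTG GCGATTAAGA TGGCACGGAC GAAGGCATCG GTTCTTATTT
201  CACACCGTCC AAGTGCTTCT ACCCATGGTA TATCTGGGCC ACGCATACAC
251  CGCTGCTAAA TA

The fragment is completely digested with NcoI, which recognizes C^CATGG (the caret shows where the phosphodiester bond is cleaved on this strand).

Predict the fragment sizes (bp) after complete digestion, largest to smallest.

NcoI sites (CCATGG) start at positions 53, 99, 223.
NcoI cuts after the first base of each site, so after positions 53, 99, 223.
Linear molecule, 3 cuts → 4 fragments:
  1–53 → 53 bp
  54–99 → 46 bp
  100–223 → 124 bp
  224–262 → 39 bp
Sorted largest to smallest: 124, 53, 46, 39 bp.

124, 53, 46, 39 bp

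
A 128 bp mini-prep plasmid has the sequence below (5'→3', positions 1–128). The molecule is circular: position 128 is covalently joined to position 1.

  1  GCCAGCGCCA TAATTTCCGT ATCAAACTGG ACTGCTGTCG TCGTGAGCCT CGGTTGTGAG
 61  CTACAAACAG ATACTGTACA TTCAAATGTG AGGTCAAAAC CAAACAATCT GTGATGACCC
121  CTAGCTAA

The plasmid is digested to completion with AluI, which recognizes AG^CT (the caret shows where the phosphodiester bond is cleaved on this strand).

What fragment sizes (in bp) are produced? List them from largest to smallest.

64, 64 bp

AluI sites (AGCT) start at positions 59, 123.
AluI cuts after base 2 of each site, so after positions 60, 124.
Circular molecule, 2 cuts → 2 fragments:
  61–124 → 64 bp
  125–128 then 1–60 → 4 + 60 = 64 bp
Sorted largest to smallest: 64, 64 bp.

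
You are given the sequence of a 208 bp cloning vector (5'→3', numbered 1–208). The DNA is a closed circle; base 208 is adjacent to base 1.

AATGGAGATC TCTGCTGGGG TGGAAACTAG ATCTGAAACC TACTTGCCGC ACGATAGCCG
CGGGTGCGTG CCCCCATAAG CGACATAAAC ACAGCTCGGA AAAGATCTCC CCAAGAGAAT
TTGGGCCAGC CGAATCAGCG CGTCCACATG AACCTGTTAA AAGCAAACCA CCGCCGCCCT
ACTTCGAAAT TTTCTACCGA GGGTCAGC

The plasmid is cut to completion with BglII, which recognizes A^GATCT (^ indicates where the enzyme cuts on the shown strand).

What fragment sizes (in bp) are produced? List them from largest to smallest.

BglII sites (AGATCT) start at positions 6, 29, 103.
BglII cuts after the first base of each site, so after positions 6, 29, 103.
Circular molecule, 3 cuts → 3 fragments:
  7–29 → 23 bp
  30–103 → 74 bp
  104–208 then 1–6 → 105 + 6 = 111 bp
Sorted largest to smallest: 111, 74, 23 bp.

111, 74, 23 bp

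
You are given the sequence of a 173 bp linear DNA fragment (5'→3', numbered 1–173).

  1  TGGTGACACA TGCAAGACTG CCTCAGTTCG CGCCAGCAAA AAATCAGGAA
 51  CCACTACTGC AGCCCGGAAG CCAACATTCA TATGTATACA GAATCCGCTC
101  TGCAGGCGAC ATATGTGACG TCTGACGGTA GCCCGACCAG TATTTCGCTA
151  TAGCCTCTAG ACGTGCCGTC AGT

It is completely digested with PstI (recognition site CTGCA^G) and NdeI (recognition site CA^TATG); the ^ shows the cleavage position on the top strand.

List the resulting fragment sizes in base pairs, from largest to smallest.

62, 61, 24, 19, 7 bp

PstI sites (CTGCAG) start at positions 57, 100.
PstI cuts after base 5 of each site (before the last base), so after positions 61, 104.
NdeI sites (CATATG) start at positions 79, 110.
NdeI cuts after base 2 of each site, so after positions 80, 111.
Combined cut positions: 61, 80, 104, 111.
Linear molecule, 4 cuts → 5 fragments:
  1–61 → 61 bp
  62–80 → 19 bp
  81–104 → 24 bp
  105–111 → 7 bp
  112–173 → 62 bp
Sorted largest to smallest: 62, 61, 24, 19, 7 bp.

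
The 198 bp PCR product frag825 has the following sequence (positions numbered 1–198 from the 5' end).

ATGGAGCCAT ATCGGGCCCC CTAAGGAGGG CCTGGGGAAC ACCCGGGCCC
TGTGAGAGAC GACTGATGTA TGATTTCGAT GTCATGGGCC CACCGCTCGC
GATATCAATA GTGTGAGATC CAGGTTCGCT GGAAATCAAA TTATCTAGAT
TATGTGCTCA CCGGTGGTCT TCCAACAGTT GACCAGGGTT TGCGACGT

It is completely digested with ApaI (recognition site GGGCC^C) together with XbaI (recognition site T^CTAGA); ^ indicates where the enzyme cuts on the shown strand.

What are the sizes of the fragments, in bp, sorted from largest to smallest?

ApaI sites (GGGCCC) start at positions 14, 45, 86.
ApaI cuts after base 5 of each site (before the last base), so after positions 18, 49, 90.
The XbaI site (TCTAGA) starts at position 144.
XbaI cuts after the first base of each site, so after position 144.
Combined cut positions: 18, 49, 90, 144.
Linear molecule, 4 cuts → 5 fragments:
  1–18 → 18 bp
  19–49 → 31 bp
  50–90 → 41 bp
  91–144 → 54 bp
  145–198 → 54 bp
Sorted largest to smallest: 54, 54, 41, 31, 18 bp.

54, 54, 41, 31, 18 bp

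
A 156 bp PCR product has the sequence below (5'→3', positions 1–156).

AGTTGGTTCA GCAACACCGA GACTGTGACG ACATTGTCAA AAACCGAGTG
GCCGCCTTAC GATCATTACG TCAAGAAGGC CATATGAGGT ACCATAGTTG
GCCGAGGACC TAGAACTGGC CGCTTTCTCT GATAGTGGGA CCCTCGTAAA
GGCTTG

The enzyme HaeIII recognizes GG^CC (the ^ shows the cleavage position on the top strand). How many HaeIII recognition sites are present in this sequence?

4

GGCC occurs starting at positions 50, 78, 100, 118.
HaeIII cuts at 4 sites.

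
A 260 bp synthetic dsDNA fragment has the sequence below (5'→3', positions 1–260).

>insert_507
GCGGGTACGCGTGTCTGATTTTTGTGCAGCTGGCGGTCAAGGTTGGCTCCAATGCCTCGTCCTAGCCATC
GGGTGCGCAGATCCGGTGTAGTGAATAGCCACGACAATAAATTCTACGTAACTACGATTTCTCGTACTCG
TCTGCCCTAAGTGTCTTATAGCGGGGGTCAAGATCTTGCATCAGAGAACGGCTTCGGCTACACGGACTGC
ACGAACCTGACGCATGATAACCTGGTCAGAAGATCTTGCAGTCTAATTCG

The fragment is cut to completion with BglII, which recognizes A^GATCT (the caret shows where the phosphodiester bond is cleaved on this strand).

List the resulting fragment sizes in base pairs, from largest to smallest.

BglII sites (AGATCT) start at positions 171, 241.
BglII cuts after the first base of each site, so after positions 171, 241.
Linear molecule, 2 cuts → 3 fragments:
  1–171 → 171 bp
  172–241 → 70 bp
  242–260 → 19 bp
Sorted largest to smallest: 171, 70, 19 bp.

171, 70, 19 bp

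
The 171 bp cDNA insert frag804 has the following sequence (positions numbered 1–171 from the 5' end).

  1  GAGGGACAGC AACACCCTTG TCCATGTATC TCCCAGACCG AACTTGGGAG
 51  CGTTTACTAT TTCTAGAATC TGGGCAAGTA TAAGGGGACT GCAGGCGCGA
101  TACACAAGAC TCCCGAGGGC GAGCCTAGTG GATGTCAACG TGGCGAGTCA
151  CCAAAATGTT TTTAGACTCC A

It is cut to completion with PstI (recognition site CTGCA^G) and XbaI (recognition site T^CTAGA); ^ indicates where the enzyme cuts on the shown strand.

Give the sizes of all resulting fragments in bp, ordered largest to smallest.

The PstI site (CTGCAG) starts at position 89.
PstI cuts after base 5 of each site (before the last base), so after position 93.
The XbaI site (TCTAGA) starts at position 62.
XbaI cuts after the first base of each site, so after position 62.
Combined cut positions: 62, 93.
Linear molecule, 2 cuts → 3 fragments:
  1–62 → 62 bp
  63–93 → 31 bp
  94–171 → 78 bp
Sorted largest to smallest: 78, 62, 31 bp.

78, 62, 31 bp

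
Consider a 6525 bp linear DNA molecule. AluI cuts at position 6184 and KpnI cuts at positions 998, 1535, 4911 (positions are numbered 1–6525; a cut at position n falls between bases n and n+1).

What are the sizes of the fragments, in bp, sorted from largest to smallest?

Combined cut positions (sorted): 998, 1535, 4911, 6184.
Linear molecule, 4 cuts → 5 fragments:
  998 − 0 = 998 bp
  1535 − 998 = 537 bp
  4911 − 1535 = 3376 bp
  6184 − 4911 = 1273 bp
  6525 − 6184 = 341 bp
Sorted largest to smallest: 3376, 1273, 998, 537, 341 bp.

3376, 1273, 998, 537, 341 bp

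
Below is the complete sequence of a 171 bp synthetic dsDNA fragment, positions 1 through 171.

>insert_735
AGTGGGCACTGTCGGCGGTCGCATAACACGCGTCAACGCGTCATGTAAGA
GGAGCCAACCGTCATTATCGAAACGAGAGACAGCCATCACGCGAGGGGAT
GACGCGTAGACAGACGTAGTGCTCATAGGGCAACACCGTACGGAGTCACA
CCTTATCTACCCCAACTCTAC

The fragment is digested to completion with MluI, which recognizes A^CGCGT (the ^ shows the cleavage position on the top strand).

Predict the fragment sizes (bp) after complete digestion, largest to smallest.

MluI sites (ACGCGT) start at positions 28, 36, 102.
MluI cuts after the first base of each site, so after positions 28, 36, 102.
Linear molecule, 3 cuts → 4 fragments:
  1–28 → 28 bp
  29–36 → 8 bp
  37–102 → 66 bp
  103–171 → 69 bp
Sorted largest to smallest: 69, 66, 28, 8 bp.

69, 66, 28, 8 bp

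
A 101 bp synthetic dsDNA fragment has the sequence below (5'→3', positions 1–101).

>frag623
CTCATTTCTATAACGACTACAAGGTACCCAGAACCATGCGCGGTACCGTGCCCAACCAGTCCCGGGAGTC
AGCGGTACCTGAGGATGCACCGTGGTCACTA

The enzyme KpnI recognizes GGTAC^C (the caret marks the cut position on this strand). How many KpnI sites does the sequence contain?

3

GGTACC occurs starting at positions 23, 42, 74.
KpnI cuts at 3 sites.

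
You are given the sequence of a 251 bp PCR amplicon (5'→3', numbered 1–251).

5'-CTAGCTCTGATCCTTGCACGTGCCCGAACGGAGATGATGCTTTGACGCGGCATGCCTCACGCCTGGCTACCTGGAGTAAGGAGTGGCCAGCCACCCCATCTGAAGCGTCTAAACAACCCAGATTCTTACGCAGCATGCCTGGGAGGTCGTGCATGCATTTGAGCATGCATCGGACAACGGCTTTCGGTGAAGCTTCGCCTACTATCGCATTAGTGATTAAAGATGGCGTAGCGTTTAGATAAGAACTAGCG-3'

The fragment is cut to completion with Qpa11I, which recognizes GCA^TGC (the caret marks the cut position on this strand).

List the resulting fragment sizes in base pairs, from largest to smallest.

86, 83, 52, 18, 12 bp

Qpa11I sites (GCATGC) start at positions 50, 133, 151, 163.
Qpa11I cuts after base 3 of each site, so after positions 52, 135, 153, 165.
Linear molecule, 4 cuts → 5 fragments:
  1–52 → 52 bp
  53–135 → 83 bp
  136–153 → 18 bp
  154–165 → 12 bp
  166–251 → 86 bp
Sorted largest to smallest: 86, 83, 52, 18, 12 bp.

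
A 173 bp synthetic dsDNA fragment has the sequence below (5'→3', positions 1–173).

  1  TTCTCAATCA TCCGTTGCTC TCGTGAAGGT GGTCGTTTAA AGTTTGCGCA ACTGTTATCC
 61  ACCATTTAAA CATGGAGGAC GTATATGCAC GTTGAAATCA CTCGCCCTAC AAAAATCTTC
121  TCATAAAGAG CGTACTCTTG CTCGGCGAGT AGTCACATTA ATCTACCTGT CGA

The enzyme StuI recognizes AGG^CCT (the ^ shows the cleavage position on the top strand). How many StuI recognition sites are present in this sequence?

No occurrence of AGGCCT is present in the sequence.
StuI does not cut: 0 sites.

0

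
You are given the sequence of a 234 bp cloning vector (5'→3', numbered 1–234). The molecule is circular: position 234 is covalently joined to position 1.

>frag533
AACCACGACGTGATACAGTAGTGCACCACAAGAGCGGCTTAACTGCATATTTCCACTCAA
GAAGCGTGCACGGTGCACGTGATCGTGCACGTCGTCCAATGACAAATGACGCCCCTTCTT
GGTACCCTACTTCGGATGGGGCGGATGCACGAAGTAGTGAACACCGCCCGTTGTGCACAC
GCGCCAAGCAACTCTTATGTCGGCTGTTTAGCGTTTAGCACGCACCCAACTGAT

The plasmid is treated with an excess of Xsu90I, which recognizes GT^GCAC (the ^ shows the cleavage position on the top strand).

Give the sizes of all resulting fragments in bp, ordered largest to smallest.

Xsu90I sites (GTGCAC) start at positions 21, 66, 73, 85, 173.
Xsu90I cuts after base 2 of each site, so after positions 22, 67, 74, 86, 174.
Circular molecule, 5 cuts → 5 fragments:
  23–67 → 45 bp
  68–74 → 7 bp
  75–86 → 12 bp
  87–174 → 88 bp
  175–234 then 1–22 → 60 + 22 = 82 bp
Sorted largest to smallest: 88, 82, 45, 12, 7 bp.

88, 82, 45, 12, 7 bp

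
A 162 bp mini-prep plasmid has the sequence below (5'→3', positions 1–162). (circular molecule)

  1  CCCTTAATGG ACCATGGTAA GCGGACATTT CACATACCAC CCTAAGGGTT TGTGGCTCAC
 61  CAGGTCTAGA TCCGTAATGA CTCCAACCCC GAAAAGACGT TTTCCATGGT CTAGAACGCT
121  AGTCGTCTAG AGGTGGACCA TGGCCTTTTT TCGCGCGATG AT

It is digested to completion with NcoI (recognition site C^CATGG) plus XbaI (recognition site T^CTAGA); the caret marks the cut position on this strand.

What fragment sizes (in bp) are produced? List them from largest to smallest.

NcoI sites (CCATGG) start at positions 12, 104, 138.
NcoI cuts after the first base of each site, so after positions 12, 104, 138.
XbaI sites (TCTAGA) start at positions 65, 110, 126.
XbaI cuts after the first base of each site, so after positions 65, 110, 126.
Combined cut positions: 12, 65, 104, 110, 126, 138.
Circular molecule, 6 cuts → 6 fragments:
  13–65 → 53 bp
  66–104 → 39 bp
  105–110 → 6 bp
  111–126 → 16 bp
  127–138 → 12 bp
  139–162 then 1–12 → 24 + 12 = 36 bp
Sorted largest to smallest: 53, 39, 36, 16, 12, 6 bp.

53, 39, 36, 16, 12, 6 bp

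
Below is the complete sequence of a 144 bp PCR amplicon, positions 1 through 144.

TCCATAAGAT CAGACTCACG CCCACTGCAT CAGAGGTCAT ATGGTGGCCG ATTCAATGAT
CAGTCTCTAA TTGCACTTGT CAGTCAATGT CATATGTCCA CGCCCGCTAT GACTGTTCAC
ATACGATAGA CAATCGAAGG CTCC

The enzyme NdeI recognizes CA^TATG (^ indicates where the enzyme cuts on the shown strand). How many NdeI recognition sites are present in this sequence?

2

CATATG occurs starting at positions 38, 91.
NdeI cuts at 2 sites.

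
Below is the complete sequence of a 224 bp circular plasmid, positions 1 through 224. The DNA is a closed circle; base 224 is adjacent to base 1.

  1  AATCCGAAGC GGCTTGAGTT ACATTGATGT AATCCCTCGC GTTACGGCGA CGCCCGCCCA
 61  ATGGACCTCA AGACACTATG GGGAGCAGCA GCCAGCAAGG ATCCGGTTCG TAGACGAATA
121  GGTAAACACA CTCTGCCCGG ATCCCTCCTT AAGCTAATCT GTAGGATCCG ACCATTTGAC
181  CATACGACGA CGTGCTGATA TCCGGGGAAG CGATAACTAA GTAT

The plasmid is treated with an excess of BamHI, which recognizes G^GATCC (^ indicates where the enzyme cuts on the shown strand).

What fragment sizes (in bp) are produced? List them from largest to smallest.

BamHI sites (GGATCC) start at positions 99, 139, 164.
BamHI cuts after the first base of each site, so after positions 99, 139, 164.
Circular molecule, 3 cuts → 3 fragments:
  100–139 → 40 bp
  140–164 → 25 bp
  165–224 then 1–99 → 60 + 99 = 159 bp
Sorted largest to smallest: 159, 40, 25 bp.

159, 40, 25 bp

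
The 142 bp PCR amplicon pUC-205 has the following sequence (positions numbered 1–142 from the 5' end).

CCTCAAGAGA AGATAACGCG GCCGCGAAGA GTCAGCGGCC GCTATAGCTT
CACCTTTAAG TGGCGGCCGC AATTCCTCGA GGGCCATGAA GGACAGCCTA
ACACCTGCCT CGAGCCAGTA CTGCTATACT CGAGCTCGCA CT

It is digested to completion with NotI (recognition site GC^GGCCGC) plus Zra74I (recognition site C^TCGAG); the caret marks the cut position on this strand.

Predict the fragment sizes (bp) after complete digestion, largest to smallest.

NotI sites (GCGGCCGC) start at positions 18, 35, 63.
NotI cuts after base 2 of each site, so after positions 19, 36, 64.
Zra74I sites (CTCGAG) start at positions 76, 109, 129.
Zra74I cuts after the first base of each site, so after positions 76, 109, 129.
Combined cut positions: 19, 36, 64, 76, 109, 129.
Linear molecule, 6 cuts → 7 fragments:
  1–19 → 19 bp
  20–36 → 17 bp
  37–64 → 28 bp
  65–76 → 12 bp
  77–109 → 33 bp
  110–129 → 20 bp
  130–142 → 13 bp
Sorted largest to smallest: 33, 28, 20, 19, 17, 13, 12 bp.

33, 28, 20, 19, 17, 13, 12 bp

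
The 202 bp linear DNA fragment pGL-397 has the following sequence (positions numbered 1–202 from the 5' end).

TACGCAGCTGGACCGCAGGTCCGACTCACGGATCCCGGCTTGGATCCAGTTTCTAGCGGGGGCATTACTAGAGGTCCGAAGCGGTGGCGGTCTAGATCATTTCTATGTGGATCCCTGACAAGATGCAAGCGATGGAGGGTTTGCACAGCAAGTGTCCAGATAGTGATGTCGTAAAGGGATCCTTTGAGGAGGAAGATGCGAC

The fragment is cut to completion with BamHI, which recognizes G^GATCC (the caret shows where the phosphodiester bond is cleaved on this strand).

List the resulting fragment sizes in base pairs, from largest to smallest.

68, 67, 30, 25, 12 bp

BamHI sites (GGATCC) start at positions 30, 42, 109, 177.
BamHI cuts after the first base of each site, so after positions 30, 42, 109, 177.
Linear molecule, 4 cuts → 5 fragments:
  1–30 → 30 bp
  31–42 → 12 bp
  43–109 → 67 bp
  110–177 → 68 bp
  178–202 → 25 bp
Sorted largest to smallest: 68, 67, 30, 25, 12 bp.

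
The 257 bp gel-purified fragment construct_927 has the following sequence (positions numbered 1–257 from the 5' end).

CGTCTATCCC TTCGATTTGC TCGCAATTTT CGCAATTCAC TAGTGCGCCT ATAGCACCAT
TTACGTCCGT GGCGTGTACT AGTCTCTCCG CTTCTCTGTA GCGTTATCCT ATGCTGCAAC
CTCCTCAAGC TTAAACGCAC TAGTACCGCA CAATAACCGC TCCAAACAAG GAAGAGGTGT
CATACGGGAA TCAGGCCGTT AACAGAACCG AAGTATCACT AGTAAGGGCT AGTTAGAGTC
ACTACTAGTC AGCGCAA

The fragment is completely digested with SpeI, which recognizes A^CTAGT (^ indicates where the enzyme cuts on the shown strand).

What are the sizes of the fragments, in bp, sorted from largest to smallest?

79, 61, 39, 39, 26, 13 bp

SpeI sites (ACTAGT) start at positions 39, 78, 139, 218, 244.
SpeI cuts after the first base of each site, so after positions 39, 78, 139, 218, 244.
Linear molecule, 5 cuts → 6 fragments:
  1–39 → 39 bp
  40–78 → 39 bp
  79–139 → 61 bp
  140–218 → 79 bp
  219–244 → 26 bp
  245–257 → 13 bp
Sorted largest to smallest: 79, 61, 39, 39, 26, 13 bp.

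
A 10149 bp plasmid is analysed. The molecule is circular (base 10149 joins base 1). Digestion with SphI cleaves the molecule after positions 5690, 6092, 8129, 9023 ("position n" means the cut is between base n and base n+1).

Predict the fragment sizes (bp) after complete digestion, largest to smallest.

Circular molecule, 4 cuts → 4 fragments:
  6092 − 5690 = 402 bp
  8129 − 6092 = 2037 bp
  9023 − 8129 = 894 bp
  wrap: 10149 − 9023 + 5690 = 6816 bp
Sorted largest to smallest: 6816, 2037, 894, 402 bp.

6816, 2037, 894, 402 bp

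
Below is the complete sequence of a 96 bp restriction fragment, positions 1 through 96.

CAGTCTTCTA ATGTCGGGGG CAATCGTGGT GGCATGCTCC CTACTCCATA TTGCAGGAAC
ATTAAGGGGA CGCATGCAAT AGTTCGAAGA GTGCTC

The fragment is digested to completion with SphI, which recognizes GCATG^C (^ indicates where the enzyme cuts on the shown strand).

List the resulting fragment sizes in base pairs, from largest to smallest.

SphI sites (GCATGC) start at positions 32, 72.
SphI cuts after base 5 of each site (before the last base), so after positions 36, 76.
Linear molecule, 2 cuts → 3 fragments:
  1–36 → 36 bp
  37–76 → 40 bp
  77–96 → 20 bp
Sorted largest to smallest: 40, 36, 20 bp.

40, 36, 20 bp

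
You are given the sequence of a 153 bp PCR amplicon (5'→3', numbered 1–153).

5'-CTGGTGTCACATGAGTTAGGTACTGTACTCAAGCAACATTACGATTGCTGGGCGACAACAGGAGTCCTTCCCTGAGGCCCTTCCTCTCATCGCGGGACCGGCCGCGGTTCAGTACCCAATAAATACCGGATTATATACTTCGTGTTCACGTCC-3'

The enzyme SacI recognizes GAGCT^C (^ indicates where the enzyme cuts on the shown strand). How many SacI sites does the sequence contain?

No occurrence of GAGCTC is present in the sequence.
SacI does not cut: 0 sites.

0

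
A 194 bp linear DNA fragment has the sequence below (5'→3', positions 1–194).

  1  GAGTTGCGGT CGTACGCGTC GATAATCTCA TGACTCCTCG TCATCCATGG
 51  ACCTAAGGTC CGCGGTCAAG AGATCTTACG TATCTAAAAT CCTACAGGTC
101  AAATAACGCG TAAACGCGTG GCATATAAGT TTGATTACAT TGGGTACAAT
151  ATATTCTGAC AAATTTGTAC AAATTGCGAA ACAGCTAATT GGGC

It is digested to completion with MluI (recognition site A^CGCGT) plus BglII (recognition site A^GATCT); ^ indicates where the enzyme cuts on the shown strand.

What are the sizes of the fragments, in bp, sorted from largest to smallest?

80, 57, 35, 14, 8 bp

MluI sites (ACGCGT) start at positions 14, 106, 114.
MluI cuts after the first base of each site, so after positions 14, 106, 114.
The BglII site (AGATCT) starts at position 71.
BglII cuts after the first base of each site, so after position 71.
Combined cut positions: 14, 71, 106, 114.
Linear molecule, 4 cuts → 5 fragments:
  1–14 → 14 bp
  15–71 → 57 bp
  72–106 → 35 bp
  107–114 → 8 bp
  115–194 → 80 bp
Sorted largest to smallest: 80, 57, 35, 14, 8 bp.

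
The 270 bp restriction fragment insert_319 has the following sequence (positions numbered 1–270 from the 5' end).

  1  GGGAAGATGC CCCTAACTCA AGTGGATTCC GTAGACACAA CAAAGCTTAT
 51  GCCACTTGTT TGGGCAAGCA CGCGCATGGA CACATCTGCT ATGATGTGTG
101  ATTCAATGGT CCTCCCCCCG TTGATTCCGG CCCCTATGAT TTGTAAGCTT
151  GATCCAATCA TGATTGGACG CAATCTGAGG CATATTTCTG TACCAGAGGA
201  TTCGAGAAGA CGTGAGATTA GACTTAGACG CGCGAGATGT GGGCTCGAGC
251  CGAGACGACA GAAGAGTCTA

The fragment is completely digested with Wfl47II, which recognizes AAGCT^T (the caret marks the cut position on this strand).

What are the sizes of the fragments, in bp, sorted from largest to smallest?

Wfl47II sites (AAGCTT) start at positions 43, 145.
Wfl47II cuts after base 5 of each site (before the last base), so after positions 47, 149.
Linear molecule, 2 cuts → 3 fragments:
  1–47 → 47 bp
  48–149 → 102 bp
  150–270 → 121 bp
Sorted largest to smallest: 121, 102, 47 bp.

121, 102, 47 bp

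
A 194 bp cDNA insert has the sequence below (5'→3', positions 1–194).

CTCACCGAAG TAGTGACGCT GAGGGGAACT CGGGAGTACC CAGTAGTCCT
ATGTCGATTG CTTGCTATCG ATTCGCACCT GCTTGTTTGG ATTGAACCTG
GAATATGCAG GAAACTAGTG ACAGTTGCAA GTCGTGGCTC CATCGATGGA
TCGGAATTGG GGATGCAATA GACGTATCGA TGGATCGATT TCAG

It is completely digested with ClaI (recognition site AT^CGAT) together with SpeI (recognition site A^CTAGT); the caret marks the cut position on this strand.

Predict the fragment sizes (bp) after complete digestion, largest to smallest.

68, 46, 34, 29, 9, 8 bp

ClaI sites (ATCGAT) start at positions 67, 142, 176, 184.
ClaI cuts after base 2 of each site, so after positions 68, 143, 177, 185.
The SpeI site (ACTAGT) starts at position 114.
SpeI cuts after the first base of each site, so after position 114.
Combined cut positions: 68, 114, 143, 177, 185.
Linear molecule, 5 cuts → 6 fragments:
  1–68 → 68 bp
  69–114 → 46 bp
  115–143 → 29 bp
  144–177 → 34 bp
  178–185 → 8 bp
  186–194 → 9 bp
Sorted largest to smallest: 68, 46, 34, 29, 9, 8 bp.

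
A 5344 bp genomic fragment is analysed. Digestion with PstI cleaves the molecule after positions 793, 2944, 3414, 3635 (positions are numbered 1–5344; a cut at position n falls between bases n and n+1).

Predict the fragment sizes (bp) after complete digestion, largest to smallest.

Linear molecule, 4 cuts → 5 fragments:
  793 − 0 = 793 bp
  2944 − 793 = 2151 bp
  3414 − 2944 = 470 bp
  3635 − 3414 = 221 bp
  5344 − 3635 = 1709 bp
Sorted largest to smallest: 2151, 1709, 793, 470, 221 bp.

2151, 1709, 793, 470, 221 bp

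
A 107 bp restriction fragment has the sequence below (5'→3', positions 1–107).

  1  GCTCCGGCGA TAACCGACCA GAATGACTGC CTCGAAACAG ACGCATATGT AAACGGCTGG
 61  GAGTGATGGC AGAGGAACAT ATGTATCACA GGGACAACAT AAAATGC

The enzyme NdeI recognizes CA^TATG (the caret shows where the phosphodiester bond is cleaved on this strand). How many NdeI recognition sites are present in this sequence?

CATATG occurs starting at positions 44, 78.
NdeI cuts at 2 sites.

2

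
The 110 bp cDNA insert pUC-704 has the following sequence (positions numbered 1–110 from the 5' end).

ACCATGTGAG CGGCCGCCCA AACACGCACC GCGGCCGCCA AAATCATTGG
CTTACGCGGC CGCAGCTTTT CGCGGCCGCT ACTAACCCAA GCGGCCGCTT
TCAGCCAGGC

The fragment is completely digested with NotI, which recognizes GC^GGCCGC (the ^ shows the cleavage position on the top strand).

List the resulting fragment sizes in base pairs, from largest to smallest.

25, 21, 19, 18, 16, 11 bp

NotI sites (GCGGCCGC) start at positions 10, 31, 56, 72, 91.
NotI cuts after base 2 of each site, so after positions 11, 32, 57, 73, 92.
Linear molecule, 5 cuts → 6 fragments:
  1–11 → 11 bp
  12–32 → 21 bp
  33–57 → 25 bp
  58–73 → 16 bp
  74–92 → 19 bp
  93–110 → 18 bp
Sorted largest to smallest: 25, 21, 19, 18, 16, 11 bp.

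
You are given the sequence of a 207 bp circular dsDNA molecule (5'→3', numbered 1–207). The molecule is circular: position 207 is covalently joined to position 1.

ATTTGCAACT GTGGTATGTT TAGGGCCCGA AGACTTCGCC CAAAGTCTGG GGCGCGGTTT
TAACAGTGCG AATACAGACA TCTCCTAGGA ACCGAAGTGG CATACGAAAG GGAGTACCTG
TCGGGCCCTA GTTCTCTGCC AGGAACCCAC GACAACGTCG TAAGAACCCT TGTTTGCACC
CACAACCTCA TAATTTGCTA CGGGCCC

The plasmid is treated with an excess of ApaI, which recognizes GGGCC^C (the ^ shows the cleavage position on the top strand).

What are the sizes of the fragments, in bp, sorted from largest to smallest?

100, 79, 28 bp

ApaI sites (GGGCCC) start at positions 23, 123, 202.
ApaI cuts after base 5 of each site (before the last base), so after positions 27, 127, 206.
Circular molecule, 3 cuts → 3 fragments:
  28–127 → 100 bp
  128–206 → 79 bp
  207–207 then 1–27 → 1 + 27 = 28 bp
Sorted largest to smallest: 100, 79, 28 bp.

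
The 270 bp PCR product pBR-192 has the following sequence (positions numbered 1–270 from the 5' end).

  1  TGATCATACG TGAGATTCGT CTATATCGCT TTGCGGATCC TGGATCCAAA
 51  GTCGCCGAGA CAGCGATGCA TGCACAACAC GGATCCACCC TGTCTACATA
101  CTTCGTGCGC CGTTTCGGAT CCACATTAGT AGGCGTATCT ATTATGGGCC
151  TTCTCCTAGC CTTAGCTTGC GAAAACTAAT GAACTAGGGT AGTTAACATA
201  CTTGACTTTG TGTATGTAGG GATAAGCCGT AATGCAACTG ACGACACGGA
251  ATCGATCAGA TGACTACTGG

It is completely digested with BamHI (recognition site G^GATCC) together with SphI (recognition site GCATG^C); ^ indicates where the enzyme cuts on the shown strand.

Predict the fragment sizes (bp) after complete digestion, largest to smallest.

BamHI sites (GGATCC) start at positions 35, 42, 81, 117.
BamHI cuts after the first base of each site, so after positions 35, 42, 81, 117.
The SphI site (GCATGC) starts at position 68.
SphI cuts after base 5 of each site (before the last base), so after position 72.
Combined cut positions: 35, 42, 72, 81, 117.
Linear molecule, 5 cuts → 6 fragments:
  1–35 → 35 bp
  36–42 → 7 bp
  43–72 → 30 bp
  73–81 → 9 bp
  82–117 → 36 bp
  118–270 → 153 bp
Sorted largest to smallest: 153, 36, 35, 30, 9, 7 bp.

153, 36, 35, 30, 9, 7 bp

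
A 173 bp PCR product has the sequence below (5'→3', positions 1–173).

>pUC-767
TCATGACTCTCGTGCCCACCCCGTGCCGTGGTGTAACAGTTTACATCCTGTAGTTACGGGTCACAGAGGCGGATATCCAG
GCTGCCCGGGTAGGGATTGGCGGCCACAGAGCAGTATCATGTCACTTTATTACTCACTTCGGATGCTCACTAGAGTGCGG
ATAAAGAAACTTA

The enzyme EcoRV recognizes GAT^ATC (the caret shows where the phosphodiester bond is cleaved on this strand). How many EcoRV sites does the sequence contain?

GATATC occurs starting at position 72.
EcoRV cuts at 1 site.

1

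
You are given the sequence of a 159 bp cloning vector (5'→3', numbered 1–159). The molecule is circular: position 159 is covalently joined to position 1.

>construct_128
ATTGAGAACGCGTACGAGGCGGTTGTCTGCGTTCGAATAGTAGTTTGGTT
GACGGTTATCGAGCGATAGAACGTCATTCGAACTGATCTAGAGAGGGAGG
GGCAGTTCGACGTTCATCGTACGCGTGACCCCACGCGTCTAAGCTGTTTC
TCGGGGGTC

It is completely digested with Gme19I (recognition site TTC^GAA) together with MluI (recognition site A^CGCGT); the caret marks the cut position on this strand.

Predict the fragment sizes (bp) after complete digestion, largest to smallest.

Gme19I sites (TTCGAA) start at positions 32, 77.
Gme19I cuts after base 3 of each site, so after positions 34, 79.
MluI sites (ACGCGT) start at positions 8, 121, 133.
MluI cuts after the first base of each site, so after positions 8, 121, 133.
Combined cut positions: 8, 34, 79, 121, 133.
Circular molecule, 5 cuts → 5 fragments:
  9–34 → 26 bp
  35–79 → 45 bp
  80–121 → 42 bp
  122–133 → 12 bp
  134–159 then 1–8 → 26 + 8 = 34 bp
Sorted largest to smallest: 45, 42, 34, 26, 12 bp.

45, 42, 34, 26, 12 bp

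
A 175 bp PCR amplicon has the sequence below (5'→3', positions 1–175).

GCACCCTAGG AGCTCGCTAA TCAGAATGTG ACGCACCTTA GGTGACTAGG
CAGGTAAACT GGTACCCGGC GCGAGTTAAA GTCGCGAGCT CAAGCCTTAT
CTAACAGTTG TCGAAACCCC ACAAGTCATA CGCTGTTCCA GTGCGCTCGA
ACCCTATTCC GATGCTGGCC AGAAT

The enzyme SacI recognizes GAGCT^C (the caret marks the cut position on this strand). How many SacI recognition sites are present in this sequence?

2

GAGCTC occurs starting at positions 10, 86.
SacI cuts at 2 sites.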